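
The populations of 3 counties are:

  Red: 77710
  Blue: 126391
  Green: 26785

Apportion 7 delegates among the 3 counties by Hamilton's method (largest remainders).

Standard divisor: 230886 ÷ 7 ≈ 32983.714.
Standard quotas: Red 2.3560, Blue 3.8319, Green 0.8121.
Lower quotas: Red 2, Blue 3, Green 0 (sum 5, leaving 2 seats).
Remainders in descending order: Blue 0.8319, Green 0.8121, Red 0.3560.
The surplus seats go to Blue, Green.

Red 2; Blue 4; Green 1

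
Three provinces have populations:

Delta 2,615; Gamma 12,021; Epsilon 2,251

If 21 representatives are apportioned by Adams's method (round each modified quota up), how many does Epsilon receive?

3

Standard divisor 16887/21 ≈ 804.143; standard quotas: Delta 3.252, Gamma 14.949, Epsilon 2.799.
Rounding up gives 4, 15, 3 = 22 seats, so the divisor must be adjusted.
With modified divisor 865: modified quotas Delta 3.023, Gamma 13.897, Epsilon 2.602.
Rounding up: Delta 4, Gamma 14, Epsilon 3 (total 21).
Epsilon receives 3.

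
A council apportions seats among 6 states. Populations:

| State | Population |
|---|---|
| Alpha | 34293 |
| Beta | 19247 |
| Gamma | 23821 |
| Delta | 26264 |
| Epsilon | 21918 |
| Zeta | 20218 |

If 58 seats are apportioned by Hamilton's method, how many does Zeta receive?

8

Standard divisor: 145761 ÷ 58 ≈ 2513.121.
Standard quotas: Alpha 13.6456, Beta 7.6586, Gamma 9.4787, Delta 10.4508, Epsilon 8.7214, Zeta 8.0450.
Lower quotas: Alpha 13, Beta 7, Gamma 9, Delta 10, Epsilon 8, Zeta 8 (sum 55, leaving 3 seats).
Remainders in descending order: Epsilon 0.7214, Beta 0.6586, Alpha 0.6456, Gamma 0.4787, Delta 0.4508, Zeta 0.0450.
Largest remainders: Epsilon, Beta, Alpha receive the extra seats.
Zeta receives 8.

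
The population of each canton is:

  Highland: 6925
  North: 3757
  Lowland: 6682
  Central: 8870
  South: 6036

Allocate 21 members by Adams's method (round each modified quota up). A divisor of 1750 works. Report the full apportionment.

With modified divisor 1750: modified quotas Highland 3.957, North 2.147, Lowland 3.818, Central 5.069, South 3.449.
Rounding up: Highland 4, North 3, Lowland 4, Central 6, South 4 (total 21).

Highland=4; North=3; Lowland=4; Central=6; South=4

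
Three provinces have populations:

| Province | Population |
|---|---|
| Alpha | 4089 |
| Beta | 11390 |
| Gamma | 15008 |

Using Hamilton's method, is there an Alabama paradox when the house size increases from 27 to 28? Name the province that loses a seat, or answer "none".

At 27 seats: Alpha 4, Beta 10, Gamma 13.
At 28 seats: Alpha 4, Beta 10, Gamma 14.
No province's allocation decreased.

none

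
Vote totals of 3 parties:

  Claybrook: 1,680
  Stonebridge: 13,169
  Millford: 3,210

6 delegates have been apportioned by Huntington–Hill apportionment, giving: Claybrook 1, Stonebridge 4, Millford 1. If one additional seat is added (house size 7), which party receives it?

Stonebridge

Priority for the next seat is population ÷ (√(s·(s+1))).
Priorities: Claybrook 1187.939, Stonebridge 2944.678, Millford 2269.813.
Highest priority: Stonebridge.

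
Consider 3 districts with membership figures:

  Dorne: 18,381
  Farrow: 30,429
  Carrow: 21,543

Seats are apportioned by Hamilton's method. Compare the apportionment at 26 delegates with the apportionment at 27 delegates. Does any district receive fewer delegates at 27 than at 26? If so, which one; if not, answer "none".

At 26 seats: Dorne 7, Farrow 11, Carrow 8.
At 27 seats: Dorne 7, Farrow 12, Carrow 8.
No district's allocation decreased.

none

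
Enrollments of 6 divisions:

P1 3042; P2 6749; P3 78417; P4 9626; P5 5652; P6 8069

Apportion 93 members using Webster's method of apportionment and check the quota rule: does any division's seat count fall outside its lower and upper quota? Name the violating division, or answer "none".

P3

Standard quotas: P1 2.536, P2 5.626, P3 65.374, P4 8.025, P5 4.712, P6 6.727.
Webster allocation: P1 3, P2 6, P3 64, P4 8, P5 5, P6 7.
P3 has quota 65.374 (lower 65, upper 66) but receives 64 — outside the quota interval.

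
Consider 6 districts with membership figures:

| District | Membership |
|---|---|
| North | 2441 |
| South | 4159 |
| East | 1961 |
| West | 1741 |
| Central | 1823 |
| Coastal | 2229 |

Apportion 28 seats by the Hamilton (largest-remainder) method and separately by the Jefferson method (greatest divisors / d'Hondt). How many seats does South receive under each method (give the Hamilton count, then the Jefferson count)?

8 and 9

Hamilton: North 5, South 8, East 4, West 3, Central 4, Coastal 4.
Jefferson: North 5, South 9, East 4, West 3, Central 3, Coastal 4.
South gets 8 under Hamilton and 9 under Jefferson.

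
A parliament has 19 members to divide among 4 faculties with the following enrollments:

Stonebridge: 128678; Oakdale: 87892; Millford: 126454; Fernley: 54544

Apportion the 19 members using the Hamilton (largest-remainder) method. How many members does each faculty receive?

The standard divisor is 397568/19 ≈ 20924.632.
Standard quotas: Stonebridge 6.1496, Oakdale 4.2004, Millford 6.0433, Fernley 2.6067.
Lower quotas: Stonebridge 6, Oakdale 4, Millford 6, Fernley 2 (sum 18, leaving 1 seat).
Remainders in descending order: Fernley 0.6067, Oakdale 0.2004, Stonebridge 0.1496, Millford 0.0433.
Largest remainder: Fernley receives the extra seat.

Stonebridge 6; Oakdale 4; Millford 6; Fernley 3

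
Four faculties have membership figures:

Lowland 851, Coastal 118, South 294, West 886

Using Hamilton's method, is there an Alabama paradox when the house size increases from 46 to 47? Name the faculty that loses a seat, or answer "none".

At 46 seats: Lowland 18, Coastal 3, South 6, West 19.
At 47 seats: Lowland 19, Coastal 3, South 6, West 19.
No faculty's allocation decreased.

none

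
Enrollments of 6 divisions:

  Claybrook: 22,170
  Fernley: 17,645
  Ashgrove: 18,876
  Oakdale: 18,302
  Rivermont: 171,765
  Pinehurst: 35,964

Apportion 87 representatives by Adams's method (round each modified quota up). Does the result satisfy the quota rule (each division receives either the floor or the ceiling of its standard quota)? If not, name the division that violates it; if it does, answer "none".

Standard quotas: Claybrook 6.774, Fernley 5.392, Ashgrove 5.768, Oakdale 5.592, Rivermont 52.485, Pinehurst 10.989.
Adams allocation: Claybrook 7, Fernley 6, Ashgrove 6, Oakdale 6, Rivermont 51, Pinehurst 11.
Rivermont has quota 52.485 (lower 52, upper 53) but receives 51 — outside the quota interval.

Rivermont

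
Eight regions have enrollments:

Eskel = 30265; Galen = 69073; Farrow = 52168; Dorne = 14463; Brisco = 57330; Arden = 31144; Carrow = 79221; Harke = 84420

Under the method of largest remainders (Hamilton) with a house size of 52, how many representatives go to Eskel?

Standard divisor: 418084 ÷ 52 ≈ 8040.077.
Standard quotas: Eskel 3.7643, Galen 8.5911, Farrow 6.4885, Dorne 1.7989, Brisco 7.1305, Arden 3.8736, Carrow 9.8533, Harke 10.4999.
Lower quotas: Eskel 3, Galen 8, Farrow 6, Dorne 1, Brisco 7, Arden 3, Carrow 9, Harke 10 (sum 47, leaving 5 seats).
Remainders in descending order: Arden 0.8736, Carrow 0.8533, Dorne 0.7989, Eskel 0.7643, Galen 0.5911, Harke 0.4999, Farrow 0.4885, Brisco 0.1305.
Largest remainders: Arden, Carrow, Dorne, Eskel, Galen receive the extra seats.
Eskel receives 4.

4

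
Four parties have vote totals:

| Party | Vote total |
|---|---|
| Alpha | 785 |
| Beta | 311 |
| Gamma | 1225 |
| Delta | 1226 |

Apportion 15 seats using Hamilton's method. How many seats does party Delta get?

5

Total 3547; standard divisor 3547/15 ≈ 236.467.
Standard quotas: Alpha 3.320, Beta 1.315, Gamma 5.180, Delta 5.185.
Lower quotas: Alpha 3, Beta 1, Gamma 5, Delta 5 (sum 14, leaving 1 seat).
Remainders in descending order: Alpha 0.320, Beta 0.315, Delta 0.185, Gamma 0.180.
The surplus seat goes to Alpha.
Delta receives 5.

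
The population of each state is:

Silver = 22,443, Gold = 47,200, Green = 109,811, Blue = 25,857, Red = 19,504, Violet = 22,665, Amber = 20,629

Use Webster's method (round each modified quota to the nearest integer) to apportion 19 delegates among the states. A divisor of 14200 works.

With modified divisor 14200: modified quotas Silver 1.580, Gold 3.324, Green 7.733, Blue 1.821, Red 1.374, Violet 1.596, Amber 1.453.
Rounding to the nearest integer: Silver 2, Gold 3, Green 8, Blue 2, Red 1, Violet 2, Amber 1 (total 19).

Silver 2, Gold 3, Green 8, Blue 2, Red 1, Violet 2, Amber 1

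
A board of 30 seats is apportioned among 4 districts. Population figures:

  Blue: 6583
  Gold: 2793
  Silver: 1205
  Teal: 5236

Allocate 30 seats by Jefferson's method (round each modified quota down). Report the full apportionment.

Blue 13; Gold 5; Silver 2; Teal 10

Standard divisor 15817/30 ≈ 527.233; standard quotas: Blue 12.486, Gold 5.297, Silver 2.286, Teal 9.931.
Rounding down gives 12, 5, 2, 9 = 28 seats, so the divisor must be adjusted.
With modified divisor 500: modified quotas Blue 13.166, Gold 5.586, Silver 2.410, Teal 10.472.
Rounding down: Blue 13, Gold 5, Silver 2, Teal 10 (total 30).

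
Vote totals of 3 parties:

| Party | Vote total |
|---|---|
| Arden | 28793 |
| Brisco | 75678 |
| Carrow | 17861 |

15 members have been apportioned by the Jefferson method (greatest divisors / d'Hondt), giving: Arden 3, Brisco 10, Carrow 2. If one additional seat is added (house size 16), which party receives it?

Priority for the next seat is population ÷ (current seats + 1).
Priorities: Arden 7198.250, Brisco 6879.818, Carrow 5953.667.
Highest priority: Arden.

Arden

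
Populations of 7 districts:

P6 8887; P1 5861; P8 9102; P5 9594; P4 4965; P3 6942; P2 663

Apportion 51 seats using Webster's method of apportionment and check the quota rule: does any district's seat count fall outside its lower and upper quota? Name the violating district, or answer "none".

none

Standard quotas: P6 9.850, P1 6.496, P8 10.088, P5 10.634, P4 5.503, P3 7.694, P2 0.735.
Webster allocation: P6 10, P1 6, P8 10, P5 11, P4 5, P3 8, P2 1.
Every allocation lies between the lower and upper quota.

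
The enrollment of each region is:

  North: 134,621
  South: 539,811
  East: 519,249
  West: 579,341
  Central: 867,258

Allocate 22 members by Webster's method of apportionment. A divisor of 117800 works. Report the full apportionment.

With modified divisor 117800: modified quotas North 1.143, South 4.582, East 4.408, West 4.918, Central 7.362.
Rounding to the nearest integer: North 1, South 5, East 4, West 5, Central 7 (total 22).

North 1; South 5; East 4; West 5; Central 7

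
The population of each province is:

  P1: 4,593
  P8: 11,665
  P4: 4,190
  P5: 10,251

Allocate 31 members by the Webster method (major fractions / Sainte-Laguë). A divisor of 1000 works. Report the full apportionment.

With modified divisor 1000: modified quotas P1 4.593, P8 11.665, P4 4.190, P5 10.251.
Rounding to the nearest integer: P1 5, P8 12, P4 4, P5 10 (total 31).

P1 5, P8 12, P4 4, P5 10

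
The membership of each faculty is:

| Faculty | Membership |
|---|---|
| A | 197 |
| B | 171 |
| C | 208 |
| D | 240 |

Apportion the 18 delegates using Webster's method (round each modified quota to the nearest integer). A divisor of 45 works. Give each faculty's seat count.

A: 4, B: 4, C: 5, D: 5

With modified divisor 45: modified quotas A 4.378, B 3.800, C 4.622, D 5.333.
Rounding to the nearest integer: A 4, B 4, C 5, D 5 (total 18).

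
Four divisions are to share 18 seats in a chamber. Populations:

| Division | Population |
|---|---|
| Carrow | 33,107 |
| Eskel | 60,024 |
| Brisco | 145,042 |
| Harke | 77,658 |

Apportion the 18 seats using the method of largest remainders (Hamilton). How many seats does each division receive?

Carrow: 2, Eskel: 3, Brisco: 8, Harke: 5

Total 315831; standard divisor 315831/18 ≈ 17546.167.
Standard quotas: Carrow 1.8869, Eskel 3.4209, Brisco 8.2663, Harke 4.4259.
Lower quotas: Carrow 1, Eskel 3, Brisco 8, Harke 4 (sum 16, leaving 2 seats).
Remainders in descending order: Carrow 0.8869, Harke 0.4259, Eskel 0.4209, Brisco 0.2663.
The surplus seats go to Carrow, Harke.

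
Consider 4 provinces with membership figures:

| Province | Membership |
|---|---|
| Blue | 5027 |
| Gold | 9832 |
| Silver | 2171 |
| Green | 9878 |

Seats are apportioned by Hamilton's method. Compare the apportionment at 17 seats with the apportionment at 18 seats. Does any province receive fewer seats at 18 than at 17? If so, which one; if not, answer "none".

At 17 seats: Blue 3, Gold 6, Silver 2, Green 6.
At 18 seats: Blue 3, Gold 7, Silver 1, Green 7.
Silver drops from 2 to 1.

Silver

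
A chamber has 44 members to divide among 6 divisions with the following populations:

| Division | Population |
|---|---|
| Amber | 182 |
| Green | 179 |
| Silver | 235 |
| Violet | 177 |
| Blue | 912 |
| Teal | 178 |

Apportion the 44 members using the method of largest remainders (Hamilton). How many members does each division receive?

The standard divisor is 1863/44 ≈ 42.341.
Standard quotas: Amber 4.298, Green 4.228, Silver 5.550, Violet 4.180, Blue 21.539, Teal 4.204.
Lower quotas: Amber 4, Green 4, Silver 5, Violet 4, Blue 21, Teal 4 (sum 42, leaving 2 seats).
Remainders in descending order: Silver 0.550, Blue 0.539, Amber 0.298, Green 0.228, Teal 0.204, Violet 0.180.
The surplus seats go to Silver, Blue.

Amber 4, Green 4, Silver 6, Violet 4, Blue 22, Teal 4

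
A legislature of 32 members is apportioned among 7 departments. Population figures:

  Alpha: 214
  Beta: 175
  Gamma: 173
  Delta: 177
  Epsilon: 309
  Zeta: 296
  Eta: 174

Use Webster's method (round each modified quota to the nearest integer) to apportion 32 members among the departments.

Alpha 4, Beta 4, Gamma 4, Delta 4, Epsilon 6, Zeta 6, Eta 4

Standard divisor 1518/32 ≈ 47.438; standard quotas: Alpha 4.511, Beta 3.689, Gamma 3.647, Delta 3.731, Epsilon 6.514, Zeta 6.240, Eta 3.668.
Rounding to the nearest integer gives 5, 4, 4, 4, 7, 6, 4 = 34 seats, so the divisor must be adjusted.
With modified divisor 48: modified quotas Alpha 4.458, Beta 3.646, Gamma 3.604, Delta 3.688, Epsilon 6.438, Zeta 6.167, Eta 3.625.
Rounding to the nearest integer: Alpha 4, Beta 4, Gamma 4, Delta 4, Epsilon 6, Zeta 6, Eta 4 (total 32).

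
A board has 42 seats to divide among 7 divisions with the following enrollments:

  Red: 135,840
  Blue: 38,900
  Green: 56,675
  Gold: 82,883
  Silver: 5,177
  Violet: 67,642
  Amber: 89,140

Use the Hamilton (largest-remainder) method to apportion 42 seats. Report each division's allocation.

The standard divisor is 476257/42 ≈ 11339.452.
Standard quotas: Red 11.9794, Blue 3.4305, Green 4.9980, Gold 7.3093, Silver 0.4565, Violet 5.9652, Amber 7.8610.
Lower quotas: Red 11, Blue 3, Green 4, Gold 7, Silver 0, Violet 5, Amber 7 (sum 37, leaving 5 seats).
Remainders in descending order: Green 0.9980, Red 0.9794, Violet 0.9652, Amber 0.8610, Silver 0.4565, Blue 0.4305, Gold 0.3093.
The surplus seats go to Green, Red, Violet, Amber, Silver.

Red 12, Blue 3, Green 5, Gold 7, Silver 1, Violet 6, Amber 8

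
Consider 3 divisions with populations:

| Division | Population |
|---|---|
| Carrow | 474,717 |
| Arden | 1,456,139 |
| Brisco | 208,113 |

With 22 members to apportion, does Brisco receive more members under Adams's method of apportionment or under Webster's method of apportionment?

Adams: Carrow 5, Arden 14, Brisco 3.
Webster: Carrow 5, Arden 15, Brisco 2.
Brisco gets 3 under Adams and 2 under Webster.

Adams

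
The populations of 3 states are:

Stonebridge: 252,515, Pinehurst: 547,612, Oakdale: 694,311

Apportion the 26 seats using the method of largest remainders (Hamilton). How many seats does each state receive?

Stonebridge: 4, Pinehurst: 10, Oakdale: 12

Standard divisor: 1494438 ÷ 26 ≈ 57478.385.
Standard quotas: Stonebridge 4.3932, Pinehurst 9.5273, Oakdale 12.0795.
Lower quotas: Stonebridge 4, Pinehurst 9, Oakdale 12 (sum 25, leaving 1 seat).
Remainders in descending order: Pinehurst 0.5273, Stonebridge 0.3932, Oakdale 0.0795.
The surplus seat goes to Pinehurst.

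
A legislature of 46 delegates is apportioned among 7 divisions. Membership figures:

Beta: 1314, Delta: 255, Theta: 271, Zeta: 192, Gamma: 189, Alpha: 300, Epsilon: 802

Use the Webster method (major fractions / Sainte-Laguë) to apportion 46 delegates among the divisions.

Beta: 18, Delta: 3, Theta: 4, Zeta: 3, Gamma: 3, Alpha: 4, Epsilon: 11

Standard divisor 3323/46 ≈ 72.239; standard quotas: Beta 18.190, Delta 3.530, Theta 3.751, Zeta 2.658, Gamma 2.616, Alpha 4.153, Epsilon 11.102.
Rounding to the nearest integer gives 18, 4, 4, 3, 3, 4, 11 = 47 seats, so the divisor must be adjusted.
With modified divisor 74: modified quotas Beta 17.757, Delta 3.446, Theta 3.662, Zeta 2.595, Gamma 2.554, Alpha 4.054, Epsilon 10.838.
Rounding to the nearest integer: Beta 18, Delta 3, Theta 4, Zeta 3, Gamma 3, Alpha 4, Epsilon 11 (total 46).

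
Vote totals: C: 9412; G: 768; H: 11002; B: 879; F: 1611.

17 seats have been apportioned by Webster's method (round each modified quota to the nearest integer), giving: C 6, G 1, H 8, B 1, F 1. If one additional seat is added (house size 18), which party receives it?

Priority for the next seat is population ÷ (current seats + 0.5).
Priorities: C 1448.000, G 512.000, H 1294.353, B 586.000, F 1074.000.
Highest priority: C.

C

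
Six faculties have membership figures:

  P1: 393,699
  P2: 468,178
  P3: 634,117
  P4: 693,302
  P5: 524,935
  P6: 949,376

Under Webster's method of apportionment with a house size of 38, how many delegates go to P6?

10

Standard divisor 3663607/38 ≈ 96410.711; standard quotas: P1 4.084, P2 4.856, P3 6.577, P4 7.191, P5 5.445, P6 9.847.
Rounding to the nearest integer gives P1 4, P2 5, P3 7, P4 7, P5 5, P6 10 — total 38, matching the house size, so no adjustment is needed.
P6 receives 10.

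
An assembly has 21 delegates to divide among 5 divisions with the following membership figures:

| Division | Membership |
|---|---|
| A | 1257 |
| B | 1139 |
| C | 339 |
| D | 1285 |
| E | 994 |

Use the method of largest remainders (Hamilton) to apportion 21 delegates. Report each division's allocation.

The standard divisor is 5014/21 ≈ 238.762.
Standard quotas: A 5.265, B 4.770, C 1.420, D 5.382, E 4.163.
Lower quotas: A 5, B 4, C 1, D 5, E 4 (sum 19, leaving 2 seats).
Remainders in descending order: B 0.770, C 0.420, D 0.382, A 0.265, E 0.163.
Largest remainders: B, C receive the extra seats.

A: 5, B: 5, C: 2, D: 5, E: 4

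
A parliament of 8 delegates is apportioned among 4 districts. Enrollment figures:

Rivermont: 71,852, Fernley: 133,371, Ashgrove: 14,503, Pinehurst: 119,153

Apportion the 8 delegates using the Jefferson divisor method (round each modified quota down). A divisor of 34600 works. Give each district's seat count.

With modified divisor 34600: modified quotas Rivermont 2.077, Fernley 3.855, Ashgrove 0.419, Pinehurst 3.444.
Rounding down: Rivermont 2, Fernley 3, Ashgrove 0, Pinehurst 3 (total 8).

Rivermont=2, Fernley=3, Ashgrove=0, Pinehurst=3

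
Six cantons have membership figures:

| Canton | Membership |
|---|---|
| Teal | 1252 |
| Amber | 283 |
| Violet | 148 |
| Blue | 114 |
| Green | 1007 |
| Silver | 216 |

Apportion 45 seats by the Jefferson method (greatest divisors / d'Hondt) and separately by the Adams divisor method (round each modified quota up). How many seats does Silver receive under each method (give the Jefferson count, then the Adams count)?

Jefferson: Teal 19, Amber 4, Violet 2, Blue 1, Green 16, Silver 3.
Adams: Teal 18, Amber 4, Violet 3, Blue 2, Green 14, Silver 4.
Silver gets 3 under Jefferson and 4 under Adams.

3 and 4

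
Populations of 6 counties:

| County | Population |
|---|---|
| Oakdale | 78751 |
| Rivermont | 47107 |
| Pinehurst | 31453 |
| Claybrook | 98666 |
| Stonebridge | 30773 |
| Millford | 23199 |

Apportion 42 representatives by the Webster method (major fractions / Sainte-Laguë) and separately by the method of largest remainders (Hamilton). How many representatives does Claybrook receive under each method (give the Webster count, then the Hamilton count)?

Webster: Oakdale 11, Rivermont 6, Pinehurst 4, Claybrook 14, Stonebridge 4, Millford 3.
Hamilton: Oakdale 11, Rivermont 7, Pinehurst 4, Claybrook 13, Stonebridge 4, Millford 3.
Claybrook gets 14 under Webster and 13 under Hamilton.

14 and 13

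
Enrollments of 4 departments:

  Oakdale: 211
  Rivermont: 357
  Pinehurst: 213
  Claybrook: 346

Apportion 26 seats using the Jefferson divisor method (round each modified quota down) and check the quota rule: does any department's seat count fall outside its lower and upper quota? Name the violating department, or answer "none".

Standard quotas: Oakdale 4.868, Rivermont 8.236, Pinehurst 4.914, Claybrook 7.982.
Jefferson allocation: Oakdale 5, Rivermont 8, Pinehurst 5, Claybrook 8.
Every allocation lies between the lower and upper quota.

none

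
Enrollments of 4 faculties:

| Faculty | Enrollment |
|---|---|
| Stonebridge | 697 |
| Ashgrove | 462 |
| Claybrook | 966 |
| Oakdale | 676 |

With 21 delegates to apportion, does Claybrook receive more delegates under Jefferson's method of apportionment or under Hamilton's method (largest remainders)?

Jefferson

Jefferson: Stonebridge 5, Ashgrove 3, Claybrook 8, Oakdale 5.
Hamilton: Stonebridge 5, Ashgrove 4, Claybrook 7, Oakdale 5.
Claybrook gets 8 under Jefferson and 7 under Hamilton.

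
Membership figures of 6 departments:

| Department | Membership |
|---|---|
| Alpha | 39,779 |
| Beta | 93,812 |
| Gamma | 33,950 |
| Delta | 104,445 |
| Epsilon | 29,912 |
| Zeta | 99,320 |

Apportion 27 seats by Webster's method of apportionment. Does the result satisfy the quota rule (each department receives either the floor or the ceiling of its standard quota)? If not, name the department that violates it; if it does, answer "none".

none

Standard quotas: Alpha 2.677, Beta 6.313, Gamma 2.285, Delta 7.029, Epsilon 2.013, Zeta 6.684.
Webster allocation: Alpha 3, Beta 6, Gamma 2, Delta 7, Epsilon 2, Zeta 7.
Every allocation lies between the lower and upper quota.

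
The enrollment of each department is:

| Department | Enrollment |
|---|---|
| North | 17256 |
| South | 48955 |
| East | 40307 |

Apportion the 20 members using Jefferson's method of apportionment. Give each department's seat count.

North 3, South 9, East 8

Standard divisor 106518/20 ≈ 5325.9; standard quotas: North 3.240, South 9.192, East 7.568.
Rounding down gives 3, 9, 7 = 19 seats, so the divisor must be adjusted.
With modified divisor 5000: modified quotas North 3.451, South 9.791, East 8.061.
Rounding down: North 3, South 9, East 8 (total 20).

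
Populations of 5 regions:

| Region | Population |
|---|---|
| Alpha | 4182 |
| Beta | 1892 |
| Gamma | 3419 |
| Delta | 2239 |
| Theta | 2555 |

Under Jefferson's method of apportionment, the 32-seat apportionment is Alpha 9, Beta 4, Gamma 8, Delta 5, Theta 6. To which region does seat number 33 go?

Priority for the next seat is population ÷ (current seats + 1).
Priorities: Alpha 418.200, Beta 378.400, Gamma 379.889, Delta 373.167, Theta 365.000.
Highest priority: Alpha.

Alpha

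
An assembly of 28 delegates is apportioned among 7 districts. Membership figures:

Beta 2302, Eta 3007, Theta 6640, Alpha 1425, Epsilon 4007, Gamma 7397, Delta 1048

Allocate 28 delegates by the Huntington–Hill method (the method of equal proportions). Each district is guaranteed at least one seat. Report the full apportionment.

With divisor 918: modified quotas Beta 2.508, Eta 3.276, Theta 7.233, Alpha 1.552, Epsilon 4.365, Gamma 8.058, Delta 1.142.
Geometric-mean thresholds: Beta √(2·3)=2.449, Eta √(3·4)=3.464, Theta √(7·8)=7.483, Alpha √(1·2)=1.414, Epsilon √(4·5)=4.472, Gamma √(8·9)=8.485, Delta √(1·2)=1.414.
Each quota rounded against its threshold gives Beta 3, Eta 3, Theta 7, Alpha 2, Epsilon 4, Gamma 8, Delta 1 (total 28).

Beta 3, Eta 3, Theta 7, Alpha 2, Epsilon 4, Gamma 8, Delta 1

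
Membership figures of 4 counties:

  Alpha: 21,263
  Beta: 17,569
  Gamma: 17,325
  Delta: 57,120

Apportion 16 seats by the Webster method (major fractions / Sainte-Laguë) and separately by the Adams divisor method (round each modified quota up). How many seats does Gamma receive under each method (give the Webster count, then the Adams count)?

Webster: Alpha 3, Beta 3, Gamma 2, Delta 8.
Adams: Alpha 3, Beta 3, Gamma 3, Delta 7.
Gamma gets 2 under Webster and 3 under Adams.

2 and 3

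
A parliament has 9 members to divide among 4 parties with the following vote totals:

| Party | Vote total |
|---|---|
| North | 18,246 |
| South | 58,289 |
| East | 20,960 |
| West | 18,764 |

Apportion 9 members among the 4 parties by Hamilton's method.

The standard divisor is 116259/9 ≈ 12917.667.
Standard quotas: North 1.4125, South 4.5123, East 1.6226, West 1.4526.
Lower quotas: North 1, South 4, East 1, West 1 (sum 7, leaving 2 seats).
Remainders in descending order: East 0.6226, South 0.5123, West 0.4526, North 0.4125.
Largest remainders: East, South receive the extra seats.

North 1, South 5, East 2, West 1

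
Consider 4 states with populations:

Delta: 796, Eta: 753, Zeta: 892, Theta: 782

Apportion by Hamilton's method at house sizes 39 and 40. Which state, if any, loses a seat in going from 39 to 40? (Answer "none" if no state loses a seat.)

At 39 seats: Delta 10, Eta 9, Zeta 11, Theta 9.
At 40 seats: Delta 10, Eta 9, Zeta 11, Theta 10.
No state's allocation decreased.

none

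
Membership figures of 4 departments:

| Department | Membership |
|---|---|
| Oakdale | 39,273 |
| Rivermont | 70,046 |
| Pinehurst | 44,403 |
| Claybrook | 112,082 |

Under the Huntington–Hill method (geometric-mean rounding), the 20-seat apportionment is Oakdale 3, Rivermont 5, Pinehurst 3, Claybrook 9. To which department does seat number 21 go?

Priority for the next seat is population ÷ (√(s·(s+1))).
Priorities: Oakdale 11337.139, Rivermont 12788.591, Pinehurst 12818.042, Claybrook 11814.480.
Highest priority: Pinehurst.

Pinehurst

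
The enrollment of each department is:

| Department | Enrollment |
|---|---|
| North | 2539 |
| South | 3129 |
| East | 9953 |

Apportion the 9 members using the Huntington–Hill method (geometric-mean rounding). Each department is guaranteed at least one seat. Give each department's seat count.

With divisor 1806: modified quotas North 1.406, South 1.733, East 5.511.
Geometric-mean thresholds: North √(1·2)=1.414, South √(1·2)=1.414, East √(5·6)=5.477.
Each quota rounded against its threshold gives North 1, South 2, East 6 (total 9).

North 1, South 2, East 6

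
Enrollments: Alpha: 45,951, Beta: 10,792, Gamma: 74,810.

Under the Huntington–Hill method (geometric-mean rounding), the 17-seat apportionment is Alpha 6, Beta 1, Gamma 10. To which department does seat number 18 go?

Priority for the next seat is population ÷ (√(s·(s+1))).
Priorities: Alpha 7090.393, Beta 7631.096, Gamma 7132.854.
Highest priority: Beta.

Beta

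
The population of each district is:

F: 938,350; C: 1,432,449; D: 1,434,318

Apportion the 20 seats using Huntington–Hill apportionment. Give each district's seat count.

F 5, C 7, D 8

With divisor 191544: modified quotas F 4.899, C 7.478, D 7.488.
Geometric-mean thresholds: F √(4·5)=4.472, C √(7·8)=7.483, D √(7·8)=7.483.
Each quota rounded against its threshold gives F 5, C 7, D 8 (total 20).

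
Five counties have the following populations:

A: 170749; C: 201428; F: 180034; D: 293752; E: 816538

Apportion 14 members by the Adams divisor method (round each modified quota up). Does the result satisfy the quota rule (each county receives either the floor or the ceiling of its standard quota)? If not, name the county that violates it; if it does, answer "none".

none

Standard quotas: A 1.438, C 1.696, F 1.516, D 2.474, E 6.876.
Adams allocation: A 2, C 2, F 2, D 2, E 6.
Every allocation lies between the lower and upper quota.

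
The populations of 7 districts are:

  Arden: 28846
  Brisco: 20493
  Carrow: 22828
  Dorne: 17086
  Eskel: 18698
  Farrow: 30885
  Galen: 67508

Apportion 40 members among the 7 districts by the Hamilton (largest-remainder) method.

Arden=6, Brisco=4, Carrow=4, Dorne=3, Eskel=4, Farrow=6, Galen=13

The standard divisor is 206344/40 ≈ 5158.6.
Standard quotas: Arden 5.5918, Brisco 3.9726, Carrow 4.4252, Dorne 3.3121, Eskel 3.6246, Farrow 5.9871, Galen 13.0865.
Lower quotas: Arden 5, Brisco 3, Carrow 4, Dorne 3, Eskel 3, Farrow 5, Galen 13 (sum 36, leaving 4 seats).
Remainders in descending order: Farrow 0.9871, Brisco 0.9726, Eskel 0.6246, Arden 0.5918, Carrow 0.4252, Dorne 0.3121, Galen 0.0865.
Largest remainders: Farrow, Brisco, Eskel, Arden receive the extra seats.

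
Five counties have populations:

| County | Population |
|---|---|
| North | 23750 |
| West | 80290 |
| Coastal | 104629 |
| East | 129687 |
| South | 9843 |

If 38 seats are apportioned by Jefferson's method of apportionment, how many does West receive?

Standard divisor 348199/38 ≈ 9163.132; standard quotas: North 2.592, West 8.762, Coastal 11.418, East 14.153, South 1.074.
Rounding down gives 2, 8, 11, 14, 1 = 36 seats, so the divisor must be adjusted.
With modified divisor 8700: modified quotas North 2.730, West 9.229, Coastal 12.026, East 14.907, South 1.131.
Rounding down: North 2, West 9, Coastal 12, East 14, South 1 (total 38).
West receives 9.

9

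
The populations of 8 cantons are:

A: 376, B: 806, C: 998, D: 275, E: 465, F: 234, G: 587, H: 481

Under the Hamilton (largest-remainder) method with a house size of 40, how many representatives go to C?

9

The standard divisor is 4222/40 ≈ 105.55.
Standard quotas: A 3.562, B 7.636, C 9.455, D 2.605, E 4.405, F 2.217, G 5.561, H 4.557.
Lower quotas: A 3, B 7, C 9, D 2, E 4, F 2, G 5, H 4 (sum 36, leaving 4 seats).
Remainders in descending order: B 0.636, D 0.605, A 0.562, G 0.561, H 0.557, C 0.455, E 0.405, F 0.217.
The surplus seats go to B, D, A, G.
C receives 9.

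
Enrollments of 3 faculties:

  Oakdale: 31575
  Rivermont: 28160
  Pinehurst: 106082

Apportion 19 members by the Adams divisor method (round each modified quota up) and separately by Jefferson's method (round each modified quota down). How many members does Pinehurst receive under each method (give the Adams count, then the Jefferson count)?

Adams: Oakdale 4, Rivermont 3, Pinehurst 12.
Jefferson: Oakdale 3, Rivermont 3, Pinehurst 13.
Pinehurst gets 12 under Adams and 13 under Jefferson.

12 and 13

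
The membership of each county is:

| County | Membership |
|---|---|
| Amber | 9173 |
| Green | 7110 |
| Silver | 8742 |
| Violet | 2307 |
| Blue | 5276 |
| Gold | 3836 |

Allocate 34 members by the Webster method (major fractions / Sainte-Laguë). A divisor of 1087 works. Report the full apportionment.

With modified divisor 1087: modified quotas Amber 8.439, Green 6.541, Silver 8.042, Violet 2.122, Blue 4.854, Gold 3.529.
Rounding to the nearest integer: Amber 8, Green 7, Silver 8, Violet 2, Blue 5, Gold 4 (total 34).

Amber 8, Green 7, Silver 8, Violet 2, Blue 5, Gold 4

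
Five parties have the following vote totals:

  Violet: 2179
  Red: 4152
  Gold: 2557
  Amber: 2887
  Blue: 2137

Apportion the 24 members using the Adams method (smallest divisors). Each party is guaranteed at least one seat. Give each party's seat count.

Violet=4, Red=7, Gold=4, Amber=5, Blue=4

Standard divisor 13912/24 ≈ 579.667; standard quotas: Violet 3.759, Red 7.163, Gold 4.411, Amber 4.980, Blue 3.687.
Rounding up gives 4, 8, 5, 5, 4 = 26 seats, so the divisor must be adjusted.
With modified divisor 670: modified quotas Violet 3.252, Red 6.197, Gold 3.816, Amber 4.309, Blue 3.190.
Rounding up: Violet 4, Red 7, Gold 4, Amber 5, Blue 4 (total 24).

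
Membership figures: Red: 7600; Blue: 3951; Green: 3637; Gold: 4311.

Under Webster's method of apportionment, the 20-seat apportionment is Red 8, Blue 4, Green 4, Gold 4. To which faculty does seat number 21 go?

Priority for the next seat is population ÷ (current seats + 0.5).
Priorities: Red 894.118, Blue 878.000, Green 808.222, Gold 958.000.
Highest priority: Gold.

Gold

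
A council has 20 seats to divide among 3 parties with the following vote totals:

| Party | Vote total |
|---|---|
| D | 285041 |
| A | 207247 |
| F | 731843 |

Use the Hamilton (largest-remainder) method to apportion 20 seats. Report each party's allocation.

D: 5, A: 3, F: 12

Standard divisor: 1224131 ÷ 20 ≈ 61206.55.
Standard quotas: D 4.6570, A 3.3860, F 11.9569.
Lower quotas: D 4, A 3, F 11 (sum 18, leaving 2 seats).
Remainders in descending order: F 0.9569, D 0.6570, A 0.3860.
The surplus seats go to F, D.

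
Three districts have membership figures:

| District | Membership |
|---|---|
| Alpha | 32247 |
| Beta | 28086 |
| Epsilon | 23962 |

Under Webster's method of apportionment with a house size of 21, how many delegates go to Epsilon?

Standard divisor 84295/21 ≈ 4014.048; standard quotas: Alpha 8.034, Beta 6.997, Epsilon 5.970.
Rounding to the nearest integer gives Alpha 8, Beta 7, Epsilon 6 — total 21, matching the house size, so no adjustment is needed.
Epsilon receives 6.

6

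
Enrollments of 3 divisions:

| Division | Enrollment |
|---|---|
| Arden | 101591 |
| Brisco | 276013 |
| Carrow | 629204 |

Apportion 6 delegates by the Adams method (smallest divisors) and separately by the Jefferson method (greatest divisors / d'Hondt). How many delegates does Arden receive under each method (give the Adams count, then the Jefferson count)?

Adams: Arden 1, Brisco 2, Carrow 3.
Jefferson: Arden 0, Brisco 2, Carrow 4.
Arden gets 1 under Adams and 0 under Jefferson.

1 and 0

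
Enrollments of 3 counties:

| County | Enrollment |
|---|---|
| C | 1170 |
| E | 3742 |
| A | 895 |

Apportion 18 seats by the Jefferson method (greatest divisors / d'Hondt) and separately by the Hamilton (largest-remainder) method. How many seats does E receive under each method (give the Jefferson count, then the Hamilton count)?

12 and 11

Jefferson: C 3, E 12, A 3.
Hamilton: C 4, E 11, A 3.
E gets 12 under Jefferson and 11 under Hamilton.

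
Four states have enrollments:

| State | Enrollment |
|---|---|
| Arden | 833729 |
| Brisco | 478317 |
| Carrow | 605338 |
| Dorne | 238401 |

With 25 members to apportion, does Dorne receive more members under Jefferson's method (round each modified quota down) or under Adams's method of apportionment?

Adams

Jefferson: Arden 10, Brisco 6, Carrow 7, Dorne 2.
Adams: Arden 9, Brisco 6, Carrow 7, Dorne 3.
Dorne gets 2 under Jefferson and 3 under Adams.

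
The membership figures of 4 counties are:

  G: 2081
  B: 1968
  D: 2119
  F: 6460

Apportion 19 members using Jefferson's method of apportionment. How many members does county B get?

3

Standard divisor 12628/19 ≈ 664.632; standard quotas: G 3.131, B 2.961, D 3.188, F 9.720.
Rounding down gives 3, 2, 3, 9 = 17 seats, so the divisor must be adjusted.
With modified divisor 600: modified quotas G 3.468, B 3.280, D 3.532, F 10.767.
Rounding down: G 3, B 3, D 3, F 10 (total 19).
B receives 3.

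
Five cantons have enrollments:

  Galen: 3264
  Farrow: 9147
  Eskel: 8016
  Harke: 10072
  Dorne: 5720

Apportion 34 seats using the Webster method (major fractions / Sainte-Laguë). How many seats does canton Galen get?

Standard divisor 36219/34 ≈ 1065.265; standard quotas: Galen 3.064, Farrow 8.587, Eskel 7.525, Harke 9.455, Dorne 5.370.
Rounding to the nearest integer gives Galen 3, Farrow 9, Eskel 8, Harke 9, Dorne 5 — total 34, matching the house size, so no adjustment is needed.
Galen receives 3.

3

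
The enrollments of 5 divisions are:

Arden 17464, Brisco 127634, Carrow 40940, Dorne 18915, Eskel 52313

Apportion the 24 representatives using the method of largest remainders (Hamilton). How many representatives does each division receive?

Total 257266; standard divisor 257266/24 ≈ 10719.417.
Standard quotas: Arden 1.6292, Brisco 11.9068, Carrow 3.8192, Dorne 1.7646, Eskel 4.8802.
Lower quotas: Arden 1, Brisco 11, Carrow 3, Dorne 1, Eskel 4 (sum 20, leaving 4 seats).
Remainders in descending order: Brisco 0.9068, Eskel 0.8802, Carrow 0.8192, Dorne 0.7646, Arden 0.6292.
Largest remainders: Brisco, Eskel, Carrow, Dorne receive the extra seats.

Arden=1; Brisco=12; Carrow=4; Dorne=2; Eskel=5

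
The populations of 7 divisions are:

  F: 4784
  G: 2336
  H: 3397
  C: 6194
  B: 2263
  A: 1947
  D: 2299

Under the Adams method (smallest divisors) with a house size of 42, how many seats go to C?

Standard divisor 23220/42 ≈ 552.857; standard quotas: F 8.653, G 4.225, H 6.144, C 11.204, B 4.093, A 3.522, D 4.158.
Rounding up gives 9, 5, 7, 12, 5, 4, 5 = 47 seats, so the divisor must be adjusted.
With modified divisor 590: modified quotas F 8.108, G 3.959, H 5.758, C 10.498, B 3.836, A 3.300, D 3.897.
Rounding up: F 9, G 4, H 6, C 11, B 4, A 4, D 4 (total 42).
C receives 11.

11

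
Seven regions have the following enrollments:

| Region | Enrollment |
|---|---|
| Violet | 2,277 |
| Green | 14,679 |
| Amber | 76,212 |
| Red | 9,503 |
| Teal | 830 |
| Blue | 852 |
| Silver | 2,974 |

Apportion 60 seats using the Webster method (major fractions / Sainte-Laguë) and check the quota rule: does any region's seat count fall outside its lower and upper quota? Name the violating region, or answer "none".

Amber

Standard quotas: Violet 1.273, Green 8.206, Amber 42.605, Red 5.313, Teal 0.464, Blue 0.476, Silver 1.663.
Webster allocation: Violet 1, Green 8, Amber 44, Red 5, Teal 0, Blue 0, Silver 2.
Amber has quota 42.605 (lower 42, upper 43) but receives 44 — outside the quota interval.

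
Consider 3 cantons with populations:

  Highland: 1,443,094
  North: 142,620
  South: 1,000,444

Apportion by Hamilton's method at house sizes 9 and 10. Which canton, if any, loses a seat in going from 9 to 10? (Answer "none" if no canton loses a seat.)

North

At 9 seats: Highland 5, North 1, South 3.
At 10 seats: Highland 6, North 0, South 4.
North drops from 1 to 0.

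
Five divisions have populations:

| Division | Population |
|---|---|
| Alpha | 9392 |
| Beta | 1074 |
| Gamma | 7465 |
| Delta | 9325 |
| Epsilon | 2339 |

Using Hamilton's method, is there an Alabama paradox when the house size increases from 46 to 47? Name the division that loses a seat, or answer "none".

Beta

At 46 seats: Alpha 14, Beta 2, Gamma 12, Delta 14, Epsilon 4.
At 47 seats: Alpha 15, Beta 1, Gamma 12, Delta 15, Epsilon 4.
Beta drops from 2 to 1.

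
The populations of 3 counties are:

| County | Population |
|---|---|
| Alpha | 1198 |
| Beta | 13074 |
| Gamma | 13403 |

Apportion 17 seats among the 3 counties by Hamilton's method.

Total 27675; standard divisor 27675/17 ≈ 1627.941.
Standard quotas: Alpha 0.7359, Beta 8.0310, Gamma 8.2331.
Lower quotas: Alpha 0, Beta 8, Gamma 8 (sum 16, leaving 1 seat).
Remainders in descending order: Alpha 0.7359, Gamma 0.2331, Beta 0.0310.
The surplus seat goes to Alpha.

Alpha 1, Beta 8, Gamma 8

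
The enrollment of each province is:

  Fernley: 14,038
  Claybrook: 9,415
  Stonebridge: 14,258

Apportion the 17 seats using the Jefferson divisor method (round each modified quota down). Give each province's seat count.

Fernley=6; Claybrook=4; Stonebridge=7

Standard divisor 37711/17 ≈ 2218.294; standard quotas: Fernley 6.328, Claybrook 4.244, Stonebridge 6.427.
Rounding down gives 6, 4, 6 = 16 seats, so the divisor must be adjusted.
With modified divisor 2020: modified quotas Fernley 6.950, Claybrook 4.661, Stonebridge 7.058.
Rounding down: Fernley 6, Claybrook 4, Stonebridge 7 (total 17).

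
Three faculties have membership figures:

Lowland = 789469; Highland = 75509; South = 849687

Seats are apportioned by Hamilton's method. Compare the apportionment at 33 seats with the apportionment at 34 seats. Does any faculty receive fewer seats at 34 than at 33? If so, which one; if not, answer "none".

Highland

At 33 seats: Lowland 15, Highland 2, South 16.
At 34 seats: Lowland 16, Highland 1, South 17.
Highland drops from 2 to 1.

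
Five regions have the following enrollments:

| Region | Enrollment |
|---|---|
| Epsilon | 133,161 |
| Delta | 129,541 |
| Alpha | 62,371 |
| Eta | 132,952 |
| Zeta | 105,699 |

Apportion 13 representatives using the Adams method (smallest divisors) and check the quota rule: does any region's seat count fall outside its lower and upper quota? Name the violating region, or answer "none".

Standard quotas: Epsilon 3.071, Delta 2.987, Alpha 1.438, Eta 3.066, Zeta 2.438.
Adams allocation: Epsilon 3, Delta 3, Alpha 2, Eta 3, Zeta 2.
Every allocation lies between the lower and upper quota.

none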